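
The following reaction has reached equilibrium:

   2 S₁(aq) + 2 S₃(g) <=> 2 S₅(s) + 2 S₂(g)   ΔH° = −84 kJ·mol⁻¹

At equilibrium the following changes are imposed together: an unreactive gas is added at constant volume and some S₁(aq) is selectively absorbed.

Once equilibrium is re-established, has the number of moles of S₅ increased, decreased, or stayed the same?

decreases

At constant volume, adding an inert gas leaves every reacting species' partial pressure unchanged, so Q is unchanged — no shift from this change.
Removing S₁ (aq), a reactant, drives the reaction to the left.
The net shift is to the left. S₅ is a product, so its amount decreases.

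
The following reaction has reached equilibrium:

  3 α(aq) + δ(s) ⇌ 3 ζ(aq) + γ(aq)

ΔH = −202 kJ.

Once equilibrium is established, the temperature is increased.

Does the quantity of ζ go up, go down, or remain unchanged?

The forward reaction is exothermic. Raising T favours the endothermic direction — shift to the left.
The net shift is to the left. ζ is a product, so its amount decreases.

decreases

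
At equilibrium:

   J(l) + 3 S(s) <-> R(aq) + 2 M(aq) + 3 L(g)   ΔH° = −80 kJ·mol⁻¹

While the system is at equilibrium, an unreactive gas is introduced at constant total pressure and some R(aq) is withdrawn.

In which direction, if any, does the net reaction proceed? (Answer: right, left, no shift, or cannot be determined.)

Adding inert gas at constant total pressure expands the volume and lowers every reacting partial pressure. With Δn_gas = 3 − 0 = +3, Q moves away from K toward the side with fewer gas moles, so the system shifts toward the side with more gas moles — to the right.
Removing R (aq), a product, drives the reaction to the right.
All effects act in the same direction — net shift to the right.

right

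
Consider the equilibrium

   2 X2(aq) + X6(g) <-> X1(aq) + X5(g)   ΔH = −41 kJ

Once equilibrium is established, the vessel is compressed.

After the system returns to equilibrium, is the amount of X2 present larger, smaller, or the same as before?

Gas moles: reactants 1, products 1. Δn_gas = 0, so a volume change leaves Q equal to K — no shift from this change.
No net shift occurs, so the amount of X2 is unchanged.

unchanged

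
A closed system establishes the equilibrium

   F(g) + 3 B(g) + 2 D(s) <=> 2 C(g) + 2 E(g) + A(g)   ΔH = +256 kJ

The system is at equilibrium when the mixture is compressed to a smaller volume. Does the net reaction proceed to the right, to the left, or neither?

Gas moles: reactants 4, products 5 (Δn_gas = +1). Compression shifts the system toward the side with fewer moles of gas — to the left.

left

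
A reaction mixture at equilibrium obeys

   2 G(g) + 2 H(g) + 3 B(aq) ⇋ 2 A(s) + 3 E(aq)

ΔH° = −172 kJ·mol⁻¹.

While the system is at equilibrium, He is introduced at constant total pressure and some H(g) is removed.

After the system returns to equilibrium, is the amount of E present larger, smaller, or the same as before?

decreases

Adding inert gas at constant total pressure expands the volume and lowers every reacting partial pressure. With Δn_gas = 0 − 4 = -4, Q moves away from K toward the side with fewer gas moles, so the system shifts toward the side with more gas moles — to the left.
Removing H (g), a reactant, drives the reaction to the left.
The net shift is to the left. E is a product, so its amount decreases.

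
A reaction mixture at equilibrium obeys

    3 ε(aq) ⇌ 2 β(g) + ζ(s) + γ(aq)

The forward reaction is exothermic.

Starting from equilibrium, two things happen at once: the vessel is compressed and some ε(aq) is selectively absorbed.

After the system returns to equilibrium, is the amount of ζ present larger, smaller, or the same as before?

decreases

Gas moles: reactants 0, products 2 (Δn_gas = +2). Compression shifts the system toward the side with fewer moles of gas — to the left.
Removing ε (aq), a reactant, drives the reaction to the left.
The net shift is to the left. ζ is a product, so its amount decreases.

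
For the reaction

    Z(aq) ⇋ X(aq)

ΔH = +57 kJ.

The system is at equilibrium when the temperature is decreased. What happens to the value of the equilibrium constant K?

K depends on temperature via the van 't Hoff relation. The forward reaction is endothermic, so lowering T decreases K.

decreases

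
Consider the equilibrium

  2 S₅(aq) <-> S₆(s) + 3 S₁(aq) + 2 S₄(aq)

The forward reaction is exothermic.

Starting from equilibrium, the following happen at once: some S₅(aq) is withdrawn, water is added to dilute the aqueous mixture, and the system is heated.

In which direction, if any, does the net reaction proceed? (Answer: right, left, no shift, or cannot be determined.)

Removing S₅ (aq), a reactant, drives the reaction to the left.
Dilution lowers every aqueous concentration by the same factor. Δn_aq = 5 − 2 = +3, so the system shifts toward the side with more dissolved moles — to the right.
The forward reaction is exothermic. Raising T favours the endothermic direction — shift to the left.
The individual effects push in opposite directions; without quantitative information the net direction cannot be determined.

cannot be determined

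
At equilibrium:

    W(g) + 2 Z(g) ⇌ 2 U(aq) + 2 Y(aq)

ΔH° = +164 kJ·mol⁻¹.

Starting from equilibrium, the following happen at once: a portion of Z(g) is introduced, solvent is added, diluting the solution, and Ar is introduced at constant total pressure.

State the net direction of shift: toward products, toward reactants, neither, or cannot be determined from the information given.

cannot be determined

Adding Z (g), a reactant, drives the reaction to the right.
Dilution lowers every aqueous concentration by the same factor. Δn_aq = 4 − 0 = +4, so the system shifts toward the side with more dissolved moles — to the right.
Adding inert gas at constant total pressure expands the volume and lowers every reacting partial pressure. With Δn_gas = 0 − 3 = -3, Q moves away from K toward the side with fewer gas moles, so the system shifts toward the side with more gas moles — to the left.
The individual effects push in opposite directions; without quantitative information the net direction cannot be determined.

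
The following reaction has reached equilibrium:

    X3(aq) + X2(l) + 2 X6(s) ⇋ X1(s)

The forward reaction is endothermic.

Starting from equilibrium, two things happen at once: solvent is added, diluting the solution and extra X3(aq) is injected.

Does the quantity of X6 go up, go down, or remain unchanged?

cannot be determined

Dilution lowers every aqueous concentration by the same factor. Δn_aq = 0 − 1 = -1, so the system shifts toward the side with more dissolved moles — to the left.
Adding X3 (aq), a reactant, drives the reaction to the right.
The two effects oppose each other, so the net shift — and hence the change in X6 — cannot be determined from the given information.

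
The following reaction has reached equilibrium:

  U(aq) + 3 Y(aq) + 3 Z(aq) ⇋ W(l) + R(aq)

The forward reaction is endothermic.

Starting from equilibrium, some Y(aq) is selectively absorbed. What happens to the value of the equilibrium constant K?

The equilibrium constant depends only on temperature. This perturbation may move the position of equilibrium, but since T is unchanged, K itself is unchanged.

unchanged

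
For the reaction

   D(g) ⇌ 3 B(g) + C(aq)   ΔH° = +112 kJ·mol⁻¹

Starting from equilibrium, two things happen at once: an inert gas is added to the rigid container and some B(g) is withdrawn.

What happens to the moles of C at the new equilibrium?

increases

At constant volume, adding an inert gas leaves every reacting species' partial pressure unchanged, so Q is unchanged — no shift from this change.
Removing B (g), a product, drives the reaction to the right.
The net shift is to the right. C is a product, so its amount increases.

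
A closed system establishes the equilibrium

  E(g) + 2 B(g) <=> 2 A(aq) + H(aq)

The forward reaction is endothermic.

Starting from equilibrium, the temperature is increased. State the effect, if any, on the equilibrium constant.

K depends on temperature via the van 't Hoff relation. The forward reaction is endothermic, so raising T increases K.

increases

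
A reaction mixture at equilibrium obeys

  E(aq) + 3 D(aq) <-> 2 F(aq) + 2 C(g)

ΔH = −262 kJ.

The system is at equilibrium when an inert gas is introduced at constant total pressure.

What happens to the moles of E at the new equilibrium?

decreases

Adding inert gas at constant total pressure expands the volume and lowers every reacting partial pressure. With Δn_gas = 2 − 0 = +2, Q moves away from K toward the side with fewer gas moles, so the system shifts toward the side with more gas moles — to the right.
The net shift is to the right. E is a reactant, so its amount decreases.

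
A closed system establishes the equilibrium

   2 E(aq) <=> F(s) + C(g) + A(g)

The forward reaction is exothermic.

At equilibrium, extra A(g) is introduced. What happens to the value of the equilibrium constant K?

The equilibrium constant depends only on temperature. This perturbation may move the position of equilibrium, but since T is unchanged, K itself is unchanged.

unchanged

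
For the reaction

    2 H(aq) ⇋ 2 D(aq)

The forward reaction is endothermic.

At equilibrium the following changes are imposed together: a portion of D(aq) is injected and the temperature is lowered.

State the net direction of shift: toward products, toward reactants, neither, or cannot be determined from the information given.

left

Adding D (aq), a product, drives the reaction to the left.
The forward reaction is endothermic. Lowering T favours the exothermic direction — shift to the left.
All effects act in the same direction — net shift to the left.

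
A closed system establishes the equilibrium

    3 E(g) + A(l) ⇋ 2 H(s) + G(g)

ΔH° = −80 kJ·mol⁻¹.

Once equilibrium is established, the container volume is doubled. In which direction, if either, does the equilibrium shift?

Gas moles: reactants 3, products 1 (Δn_gas = -2). Expansion shifts the system toward the side with more moles of gas — to the left.

left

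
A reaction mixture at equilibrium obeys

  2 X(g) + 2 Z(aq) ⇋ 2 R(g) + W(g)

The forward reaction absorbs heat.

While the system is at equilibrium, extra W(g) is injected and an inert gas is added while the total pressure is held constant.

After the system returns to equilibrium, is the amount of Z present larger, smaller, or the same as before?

cannot be determined

Adding W (g), a product, drives the reaction to the left.
Adding inert gas at constant total pressure expands the volume and lowers every reacting partial pressure. With Δn_gas = 3 − 2 = +1, Q moves away from K toward the side with fewer gas moles, so the system shifts toward the side with more gas moles — to the right.
The two effects oppose each other, so the net shift — and hence the change in Z — cannot be determined from the given information.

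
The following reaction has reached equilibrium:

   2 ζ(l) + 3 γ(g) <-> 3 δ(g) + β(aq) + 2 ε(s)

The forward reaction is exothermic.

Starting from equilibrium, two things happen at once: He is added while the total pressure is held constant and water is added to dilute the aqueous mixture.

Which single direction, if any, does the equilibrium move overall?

right

Adding inert gas at constant total pressure expands the volume, scaling every reacting partial pressure by the same factor. Δn_gas = 3 − 3 = 0, so Q is unchanged — no shift.
Dilution lowers every aqueous concentration by the same factor. Δn_aq = 1 − 0 = +1, so the system shifts toward the side with more dissolved moles — to the right.
Only the nonzero effect(s) matter; the net shift is to the right.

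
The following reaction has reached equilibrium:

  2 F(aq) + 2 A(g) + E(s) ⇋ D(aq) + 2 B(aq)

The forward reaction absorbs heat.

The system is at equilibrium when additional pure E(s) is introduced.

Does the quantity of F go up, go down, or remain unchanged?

unchanged

E is a pure solid; its activity is 1 regardless of amount, so Q is unaffected — no shift from this change.
No net shift occurs, so the amount of F is unchanged.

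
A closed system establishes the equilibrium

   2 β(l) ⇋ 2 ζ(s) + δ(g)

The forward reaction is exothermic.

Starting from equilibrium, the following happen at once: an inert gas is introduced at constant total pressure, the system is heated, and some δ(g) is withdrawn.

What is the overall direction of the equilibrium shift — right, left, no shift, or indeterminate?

Adding inert gas at constant total pressure expands the volume and lowers every reacting partial pressure. With Δn_gas = 1 − 0 = +1, Q moves away from K toward the side with fewer gas moles, so the system shifts toward the side with more gas moles — to the right.
The forward reaction is exothermic. Raising T favours the endothermic direction — shift to the left.
Removing δ (g), a product, drives the reaction to the right.
The individual effects push in opposite directions; without quantitative information the net direction cannot be determined.

cannot be determined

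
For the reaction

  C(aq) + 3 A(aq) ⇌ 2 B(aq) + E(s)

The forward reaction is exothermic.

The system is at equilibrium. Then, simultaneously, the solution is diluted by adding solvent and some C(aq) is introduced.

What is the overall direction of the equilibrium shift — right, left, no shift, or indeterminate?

Dilution lowers every aqueous concentration by the same factor. Δn_aq = 2 − 4 = -2, so the system shifts toward the side with more dissolved moles — to the left.
Adding C (aq), a reactant, drives the reaction to the right.
The individual effects push in opposite directions; without quantitative information the net direction cannot be determined.

cannot be determined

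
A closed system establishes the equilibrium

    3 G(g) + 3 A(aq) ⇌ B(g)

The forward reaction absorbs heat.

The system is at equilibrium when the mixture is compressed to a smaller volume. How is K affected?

unchanged

The equilibrium constant depends only on temperature. This perturbation may move the position of equilibrium, but since T is unchanged, K itself is unchanged.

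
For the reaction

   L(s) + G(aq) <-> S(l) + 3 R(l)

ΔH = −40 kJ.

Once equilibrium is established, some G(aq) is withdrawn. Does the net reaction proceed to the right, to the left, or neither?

left

Removing G (aq), a reactant, drives the reaction to the left.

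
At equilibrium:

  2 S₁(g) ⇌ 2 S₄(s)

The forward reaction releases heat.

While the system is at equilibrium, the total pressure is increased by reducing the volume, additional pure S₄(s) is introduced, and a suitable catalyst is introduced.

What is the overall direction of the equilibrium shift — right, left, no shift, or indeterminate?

right

Gas moles: reactants 2, products 0 (Δn_gas = -2). Compression shifts the system toward the side with fewer moles of gas — to the right.
S₄ is a pure solid; its activity is 1 regardless of amount, so Q is unaffected — no shift from this change.
A catalyst speeds both forward and reverse rates equally; it changes neither Q nor K — no shift from this change.
Only the nonzero effect(s) matter; the net shift is to the right.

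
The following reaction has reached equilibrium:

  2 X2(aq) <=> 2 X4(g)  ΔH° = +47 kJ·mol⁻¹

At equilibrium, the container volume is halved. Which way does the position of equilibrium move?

Gas moles: reactants 0, products 2 (Δn_gas = +2). Compression shifts the system toward the side with fewer moles of gas — to the left.

left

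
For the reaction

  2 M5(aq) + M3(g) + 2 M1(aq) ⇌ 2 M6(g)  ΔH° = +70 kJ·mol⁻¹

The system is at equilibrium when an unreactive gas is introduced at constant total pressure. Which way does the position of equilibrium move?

right

Adding inert gas at constant total pressure expands the volume and lowers every reacting partial pressure. With Δn_gas = 2 − 1 = +1, Q moves away from K toward the side with fewer gas moles, so the system shifts toward the side with more gas moles — to the right.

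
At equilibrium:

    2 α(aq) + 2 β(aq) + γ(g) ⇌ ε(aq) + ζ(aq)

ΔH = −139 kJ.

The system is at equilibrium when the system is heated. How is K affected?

K depends on temperature via the van 't Hoff relation. The forward reaction is exothermic, so raising T decreases K.

decreases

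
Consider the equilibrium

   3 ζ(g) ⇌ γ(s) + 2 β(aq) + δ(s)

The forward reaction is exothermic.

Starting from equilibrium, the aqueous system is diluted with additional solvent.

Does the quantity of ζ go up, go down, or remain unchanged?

Dilution lowers every aqueous concentration by the same factor. Δn_aq = 2 − 0 = +2, so the system shifts toward the side with more dissolved moles — to the right.
The net shift is to the right. ζ is a reactant, so its amount decreases.

decreases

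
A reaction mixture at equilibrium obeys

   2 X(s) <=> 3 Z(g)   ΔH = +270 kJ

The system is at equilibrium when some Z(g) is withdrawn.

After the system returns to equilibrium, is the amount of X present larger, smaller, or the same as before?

Removing Z (g), a product, drives the reaction to the right.
The net shift is to the right. X is a reactant, so its amount decreases.

decreases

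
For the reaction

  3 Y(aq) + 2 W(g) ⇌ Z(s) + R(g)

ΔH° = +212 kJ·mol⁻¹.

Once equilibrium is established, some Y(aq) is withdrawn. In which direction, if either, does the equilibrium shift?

left

Removing Y (aq), a reactant, drives the reaction to the left.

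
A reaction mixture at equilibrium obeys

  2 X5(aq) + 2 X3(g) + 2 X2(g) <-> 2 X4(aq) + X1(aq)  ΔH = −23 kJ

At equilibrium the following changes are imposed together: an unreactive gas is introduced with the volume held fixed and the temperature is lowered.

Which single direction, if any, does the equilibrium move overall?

right

At constant volume, adding an inert gas leaves every reacting species' partial pressure unchanged, so Q is unchanged — no shift from this change.
The forward reaction is exothermic. Lowering T favours the exothermic direction — shift to the right.
Only the nonzero effect(s) matter; the net shift is to the right.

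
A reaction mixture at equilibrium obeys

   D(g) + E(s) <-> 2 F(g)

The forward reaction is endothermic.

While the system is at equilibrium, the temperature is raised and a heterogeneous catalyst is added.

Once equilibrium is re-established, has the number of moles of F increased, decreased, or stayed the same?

The forward reaction is endothermic. Raising T favours the endothermic direction — shift to the right.
A catalyst speeds both forward and reverse rates equally; it changes neither Q nor K — no shift from this change.
The net shift is to the right. F is a product, so its amount increases.

increases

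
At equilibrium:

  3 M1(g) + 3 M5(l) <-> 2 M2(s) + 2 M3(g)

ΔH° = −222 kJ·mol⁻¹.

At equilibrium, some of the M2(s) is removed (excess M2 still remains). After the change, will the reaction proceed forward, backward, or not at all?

M2 is a pure solid; its activity is 1 regardless of amount, so Q is unaffected — no shift from this change.

no shift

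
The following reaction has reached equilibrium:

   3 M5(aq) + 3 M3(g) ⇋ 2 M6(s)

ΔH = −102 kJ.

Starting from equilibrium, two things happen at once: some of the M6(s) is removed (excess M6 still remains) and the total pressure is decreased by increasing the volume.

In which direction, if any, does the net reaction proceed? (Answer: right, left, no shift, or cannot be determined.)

left

M6 is a pure solid; its activity is 1 regardless of amount, so Q is unaffected — no shift from this change.
Gas moles: reactants 3, products 0 (Δn_gas = -3). Expansion shifts the system toward the side with more moles of gas — to the left.
Only the nonzero effect(s) matter; the net shift is to the left.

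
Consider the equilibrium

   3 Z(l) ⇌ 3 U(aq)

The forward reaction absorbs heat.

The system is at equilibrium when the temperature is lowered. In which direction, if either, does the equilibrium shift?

The forward reaction is endothermic. Lowering T favours the exothermic direction — shift to the left.

left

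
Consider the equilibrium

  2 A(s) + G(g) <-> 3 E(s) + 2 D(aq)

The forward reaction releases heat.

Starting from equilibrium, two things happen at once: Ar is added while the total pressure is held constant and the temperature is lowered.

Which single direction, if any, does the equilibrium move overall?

Adding inert gas at constant total pressure expands the volume and lowers every reacting partial pressure. With Δn_gas = 0 − 1 = -1, Q moves away from K toward the side with fewer gas moles, so the system shifts toward the side with more gas moles — to the left.
The forward reaction is exothermic. Lowering T favours the exothermic direction — shift to the right.
The individual effects push in opposite directions; without quantitative information the net direction cannot be determined.

cannot be determined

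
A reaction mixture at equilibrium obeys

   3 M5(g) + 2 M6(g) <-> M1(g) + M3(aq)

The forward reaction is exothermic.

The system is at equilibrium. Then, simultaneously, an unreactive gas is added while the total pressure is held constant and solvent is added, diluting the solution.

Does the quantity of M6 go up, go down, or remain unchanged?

cannot be determined

Adding inert gas at constant total pressure expands the volume and lowers every reacting partial pressure. With Δn_gas = 1 − 5 = -4, Q moves away from K toward the side with fewer gas moles, so the system shifts toward the side with more gas moles — to the left.
Dilution lowers every aqueous concentration by the same factor. Δn_aq = 1 − 0 = +1, so the system shifts toward the side with more dissolved moles — to the right.
The two effects oppose each other, so the net shift — and hence the change in M6 — cannot be determined from the given information.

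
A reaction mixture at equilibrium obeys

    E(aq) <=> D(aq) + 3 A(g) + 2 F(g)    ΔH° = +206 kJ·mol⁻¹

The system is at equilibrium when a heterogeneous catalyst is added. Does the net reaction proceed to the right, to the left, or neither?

A catalyst speeds both forward and reverse rates equally; it changes neither Q nor K — no shift from this change.

no shift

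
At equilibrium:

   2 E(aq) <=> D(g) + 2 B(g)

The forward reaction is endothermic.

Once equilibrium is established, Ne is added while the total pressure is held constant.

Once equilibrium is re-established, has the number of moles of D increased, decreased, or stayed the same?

increases

Adding inert gas at constant total pressure expands the volume and lowers every reacting partial pressure. With Δn_gas = 3 − 0 = +3, Q moves away from K toward the side with fewer gas moles, so the system shifts toward the side with more gas moles — to the right.
The net shift is to the right. D is a product, so its amount increases.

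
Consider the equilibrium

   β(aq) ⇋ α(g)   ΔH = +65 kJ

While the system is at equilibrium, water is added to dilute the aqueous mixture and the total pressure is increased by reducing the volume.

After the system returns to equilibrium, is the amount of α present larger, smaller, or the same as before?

decreases

Dilution lowers every aqueous concentration by the same factor. Δn_aq = 0 − 1 = -1, so the system shifts toward the side with more dissolved moles — to the left.
Gas moles: reactants 0, products 1 (Δn_gas = +1). Compression shifts the system toward the side with fewer moles of gas — to the left.
The net shift is to the left. α is a product, so its amount decreases.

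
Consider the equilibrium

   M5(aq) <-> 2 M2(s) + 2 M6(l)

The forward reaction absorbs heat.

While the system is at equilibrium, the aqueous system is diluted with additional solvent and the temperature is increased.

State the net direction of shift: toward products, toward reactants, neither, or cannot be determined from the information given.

Dilution lowers every aqueous concentration by the same factor. Δn_aq = 0 − 1 = -1, so the system shifts toward the side with more dissolved moles — to the left.
The forward reaction is endothermic. Raising T favours the endothermic direction — shift to the right.
The individual effects push in opposite directions; without quantitative information the net direction cannot be determined.

cannot be determined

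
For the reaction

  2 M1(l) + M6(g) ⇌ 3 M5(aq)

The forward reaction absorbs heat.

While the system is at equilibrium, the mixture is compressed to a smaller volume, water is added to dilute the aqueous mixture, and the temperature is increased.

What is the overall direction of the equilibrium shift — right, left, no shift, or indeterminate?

Gas moles: reactants 1, products 0 (Δn_gas = -1). Compression shifts the system toward the side with fewer moles of gas — to the right.
Dilution lowers every aqueous concentration by the same factor. Δn_aq = 3 − 0 = +3, so the system shifts toward the side with more dissolved moles — to the right.
The forward reaction is endothermic. Raising T favours the endothermic direction — shift to the right.
All effects act in the same direction — net shift to the right.

right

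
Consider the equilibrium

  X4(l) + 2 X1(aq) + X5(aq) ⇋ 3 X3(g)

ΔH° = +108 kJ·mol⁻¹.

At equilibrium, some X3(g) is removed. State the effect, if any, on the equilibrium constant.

unchanged

The equilibrium constant depends only on temperature. This perturbation may move the position of equilibrium, but since T is unchanged, K itself is unchanged.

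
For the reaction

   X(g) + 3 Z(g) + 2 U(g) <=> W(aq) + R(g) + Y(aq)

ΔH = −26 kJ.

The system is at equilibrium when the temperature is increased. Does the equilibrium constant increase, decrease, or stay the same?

K depends on temperature via the van 't Hoff relation. The forward reaction is exothermic, so raising T decreases K.

decreases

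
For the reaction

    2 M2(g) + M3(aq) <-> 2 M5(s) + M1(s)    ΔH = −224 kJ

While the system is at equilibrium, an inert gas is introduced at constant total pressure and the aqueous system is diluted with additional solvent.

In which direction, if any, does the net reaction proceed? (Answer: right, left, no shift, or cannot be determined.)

Adding inert gas at constant total pressure expands the volume and lowers every reacting partial pressure. With Δn_gas = 0 − 2 = -2, Q moves away from K toward the side with fewer gas moles, so the system shifts toward the side with more gas moles — to the left.
Dilution lowers every aqueous concentration by the same factor. Δn_aq = 0 − 1 = -1, so the system shifts toward the side with more dissolved moles — to the left.
All effects act in the same direction — net shift to the left.

left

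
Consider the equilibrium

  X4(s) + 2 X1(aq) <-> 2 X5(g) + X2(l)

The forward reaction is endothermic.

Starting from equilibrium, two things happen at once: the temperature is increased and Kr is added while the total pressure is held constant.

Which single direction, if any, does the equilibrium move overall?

right

The forward reaction is endothermic. Raising T favours the endothermic direction — shift to the right.
Adding inert gas at constant total pressure expands the volume and lowers every reacting partial pressure. With Δn_gas = 2 − 0 = +2, Q moves away from K toward the side with fewer gas moles, so the system shifts toward the side with more gas moles — to the right.
All effects act in the same direction — net shift to the right.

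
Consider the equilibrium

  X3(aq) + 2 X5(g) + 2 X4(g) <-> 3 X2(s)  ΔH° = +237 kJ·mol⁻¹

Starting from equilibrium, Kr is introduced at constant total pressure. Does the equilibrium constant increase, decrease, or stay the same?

The equilibrium constant depends only on temperature. This perturbation may move the position of equilibrium, but since T is unchanged, K itself is unchanged.

unchanged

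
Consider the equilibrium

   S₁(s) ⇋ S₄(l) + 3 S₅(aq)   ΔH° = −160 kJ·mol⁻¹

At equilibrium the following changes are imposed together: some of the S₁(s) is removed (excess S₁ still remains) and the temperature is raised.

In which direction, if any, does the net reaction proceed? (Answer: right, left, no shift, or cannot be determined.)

S₁ is a pure solid; its activity is 1 regardless of amount, so Q is unaffected — no shift from this change.
The forward reaction is exothermic. Raising T favours the endothermic direction — shift to the left.
Only the nonzero effect(s) matter; the net shift is to the left.

left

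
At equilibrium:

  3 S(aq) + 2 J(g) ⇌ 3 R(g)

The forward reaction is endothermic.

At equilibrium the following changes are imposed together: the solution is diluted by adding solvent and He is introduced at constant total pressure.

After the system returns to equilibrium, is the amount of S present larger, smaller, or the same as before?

Dilution lowers every aqueous concentration by the same factor. Δn_aq = 0 − 3 = -3, so the system shifts toward the side with more dissolved moles — to the left.
Adding inert gas at constant total pressure expands the volume and lowers every reacting partial pressure. With Δn_gas = 3 − 2 = +1, Q moves away from K toward the side with fewer gas moles, so the system shifts toward the side with more gas moles — to the right.
The two effects oppose each other, so the net shift — and hence the change in S — cannot be determined from the given information.

cannot be determined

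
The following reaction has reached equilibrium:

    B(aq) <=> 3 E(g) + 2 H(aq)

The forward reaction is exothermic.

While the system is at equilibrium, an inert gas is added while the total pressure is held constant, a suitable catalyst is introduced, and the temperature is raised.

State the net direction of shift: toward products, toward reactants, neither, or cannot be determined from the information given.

Adding inert gas at constant total pressure expands the volume and lowers every reacting partial pressure. With Δn_gas = 3 − 0 = +3, Q moves away from K toward the side with fewer gas moles, so the system shifts toward the side with more gas moles — to the right.
A catalyst speeds both forward and reverse rates equally; it changes neither Q nor K — no shift from this change.
The forward reaction is exothermic. Raising T favours the endothermic direction — shift to the left.
The individual effects push in opposite directions; without quantitative information the net direction cannot be determined.

cannot be determined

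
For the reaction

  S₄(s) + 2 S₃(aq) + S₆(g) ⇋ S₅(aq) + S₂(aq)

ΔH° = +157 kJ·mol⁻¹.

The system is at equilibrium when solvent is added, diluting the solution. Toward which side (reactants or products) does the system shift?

no shift

Dilution scales every aqueous concentration by the same factor. Δn_aq = 2 − 2 = 0, so Q is unchanged — no shift.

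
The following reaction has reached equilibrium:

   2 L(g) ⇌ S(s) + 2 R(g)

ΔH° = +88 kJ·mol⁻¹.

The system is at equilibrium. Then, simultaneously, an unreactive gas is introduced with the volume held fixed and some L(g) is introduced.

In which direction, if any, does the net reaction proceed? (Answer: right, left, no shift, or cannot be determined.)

right

At constant volume, adding an inert gas leaves every reacting species' partial pressure unchanged, so Q is unchanged — no shift from this change.
Adding L (g), a reactant, drives the reaction to the right.
Only the nonzero effect(s) matter; the net shift is to the right.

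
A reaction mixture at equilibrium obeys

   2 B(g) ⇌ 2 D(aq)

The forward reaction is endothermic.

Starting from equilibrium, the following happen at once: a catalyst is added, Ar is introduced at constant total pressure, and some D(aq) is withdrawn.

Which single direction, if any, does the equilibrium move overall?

A catalyst speeds both forward and reverse rates equally; it changes neither Q nor K — no shift from this change.
Adding inert gas at constant total pressure expands the volume and lowers every reacting partial pressure. With Δn_gas = 0 − 2 = -2, Q moves away from K toward the side with fewer gas moles, so the system shifts toward the side with more gas moles — to the left.
Removing D (aq), a product, drives the reaction to the right.
The individual effects push in opposite directions; without quantitative information the net direction cannot be determined.

cannot be determined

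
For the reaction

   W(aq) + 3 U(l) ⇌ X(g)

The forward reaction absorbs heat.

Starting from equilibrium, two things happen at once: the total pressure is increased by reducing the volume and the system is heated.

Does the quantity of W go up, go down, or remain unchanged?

cannot be determined

Gas moles: reactants 0, products 1 (Δn_gas = +1). Compression shifts the system toward the side with fewer moles of gas — to the left.
The forward reaction is endothermic. Raising T favours the endothermic direction — shift to the right.
The two effects oppose each other, so the net shift — and hence the change in W — cannot be determined from the given information.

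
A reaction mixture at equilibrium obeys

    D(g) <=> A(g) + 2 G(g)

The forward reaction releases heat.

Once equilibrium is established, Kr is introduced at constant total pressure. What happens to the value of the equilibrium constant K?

unchanged

The equilibrium constant depends only on temperature. This perturbation may move the position of equilibrium, but since T is unchanged, K itself is unchanged.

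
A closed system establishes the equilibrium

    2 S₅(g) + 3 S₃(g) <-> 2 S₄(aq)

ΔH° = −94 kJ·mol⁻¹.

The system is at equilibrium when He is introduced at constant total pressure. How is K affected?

The equilibrium constant depends only on temperature. This perturbation may move the position of equilibrium, but since T is unchanged, K itself is unchanged.

unchanged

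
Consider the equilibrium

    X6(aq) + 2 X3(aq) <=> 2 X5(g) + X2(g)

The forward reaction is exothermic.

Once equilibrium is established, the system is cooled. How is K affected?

K depends on temperature via the van 't Hoff relation. The forward reaction is exothermic, so lowering T increases K.

increases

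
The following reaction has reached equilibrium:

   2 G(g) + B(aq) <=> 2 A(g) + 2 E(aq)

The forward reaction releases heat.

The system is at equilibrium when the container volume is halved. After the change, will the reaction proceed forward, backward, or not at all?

Gas moles: reactants 2, products 2. Δn_gas = 0, so a volume change leaves Q equal to K — no shift from this change.

no shift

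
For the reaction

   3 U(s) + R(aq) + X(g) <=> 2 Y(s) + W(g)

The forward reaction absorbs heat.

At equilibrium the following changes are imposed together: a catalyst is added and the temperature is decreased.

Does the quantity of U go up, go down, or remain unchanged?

increases

A catalyst speeds both forward and reverse rates equally; it changes neither Q nor K — no shift from this change.
The forward reaction is endothermic. Lowering T favours the exothermic direction — shift to the left.
The net shift is to the left. U is a reactant, so its amount increases.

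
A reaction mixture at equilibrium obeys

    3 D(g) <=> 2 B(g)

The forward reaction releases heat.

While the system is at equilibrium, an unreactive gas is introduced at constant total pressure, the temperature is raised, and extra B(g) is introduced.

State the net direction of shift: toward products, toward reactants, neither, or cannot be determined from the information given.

Adding inert gas at constant total pressure expands the volume and lowers every reacting partial pressure. With Δn_gas = 2 − 3 = -1, Q moves away from K toward the side with fewer gas moles, so the system shifts toward the side with more gas moles — to the left.
The forward reaction is exothermic. Raising T favours the endothermic direction — shift to the left.
Adding B (g), a product, drives the reaction to the left.
All effects act in the same direction — net shift to the left.

left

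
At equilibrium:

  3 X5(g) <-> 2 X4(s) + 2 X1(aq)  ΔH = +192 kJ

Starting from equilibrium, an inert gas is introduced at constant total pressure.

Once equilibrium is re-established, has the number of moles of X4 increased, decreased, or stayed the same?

decreases

Adding inert gas at constant total pressure expands the volume and lowers every reacting partial pressure. With Δn_gas = 0 − 3 = -3, Q moves away from K toward the side with fewer gas moles, so the system shifts toward the side with more gas moles — to the left.
The net shift is to the left. X4 is a product, so its amount decreases.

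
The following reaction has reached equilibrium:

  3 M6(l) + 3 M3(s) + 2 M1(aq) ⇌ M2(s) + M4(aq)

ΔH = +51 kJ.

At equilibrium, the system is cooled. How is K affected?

decreases

K depends on temperature via the van 't Hoff relation. The forward reaction is endothermic, so lowering T decreases K.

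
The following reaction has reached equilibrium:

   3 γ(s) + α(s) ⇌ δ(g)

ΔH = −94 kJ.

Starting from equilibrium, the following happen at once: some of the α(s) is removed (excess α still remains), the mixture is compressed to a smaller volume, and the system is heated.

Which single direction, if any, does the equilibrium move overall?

left

α is a pure solid; its activity is 1 regardless of amount, so Q is unaffected — no shift from this change.
Gas moles: reactants 0, products 1 (Δn_gas = +1). Compression shifts the system toward the side with fewer moles of gas — to the left.
The forward reaction is exothermic. Raising T favours the endothermic direction — shift to the left.
Only the nonzero effect(s) matter; the net shift is to the left.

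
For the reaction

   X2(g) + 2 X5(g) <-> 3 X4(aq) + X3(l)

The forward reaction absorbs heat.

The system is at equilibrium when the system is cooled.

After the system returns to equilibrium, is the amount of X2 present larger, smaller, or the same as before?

The forward reaction is endothermic. Lowering T favours the exothermic direction — shift to the left.
The net shift is to the left. X2 is a reactant, so its amount increases.

increases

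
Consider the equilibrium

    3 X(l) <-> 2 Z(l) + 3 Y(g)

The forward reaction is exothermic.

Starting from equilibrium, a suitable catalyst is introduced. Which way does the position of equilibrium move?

A catalyst speeds both forward and reverse rates equally; it changes neither Q nor K — no shift from this change.

no shift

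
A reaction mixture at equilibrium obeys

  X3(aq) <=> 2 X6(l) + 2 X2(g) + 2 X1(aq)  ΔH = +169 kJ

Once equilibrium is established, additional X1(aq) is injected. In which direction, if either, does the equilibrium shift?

left

Adding X1 (aq), a product, drives the reaction to the left.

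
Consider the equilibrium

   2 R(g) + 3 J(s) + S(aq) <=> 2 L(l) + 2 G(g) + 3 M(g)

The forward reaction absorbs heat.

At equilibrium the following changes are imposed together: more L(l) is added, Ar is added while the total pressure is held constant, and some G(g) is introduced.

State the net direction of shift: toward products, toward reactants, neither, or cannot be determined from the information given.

cannot be determined

L is a pure liquid; its activity is 1 regardless of amount, so Q is unaffected — no shift from this change.
Adding inert gas at constant total pressure expands the volume and lowers every reacting partial pressure. With Δn_gas = 5 − 2 = +3, Q moves away from K toward the side with fewer gas moles, so the system shifts toward the side with more gas moles — to the right.
Adding G (g), a product, drives the reaction to the left.
The individual effects push in opposite directions; without quantitative information the net direction cannot be determined.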